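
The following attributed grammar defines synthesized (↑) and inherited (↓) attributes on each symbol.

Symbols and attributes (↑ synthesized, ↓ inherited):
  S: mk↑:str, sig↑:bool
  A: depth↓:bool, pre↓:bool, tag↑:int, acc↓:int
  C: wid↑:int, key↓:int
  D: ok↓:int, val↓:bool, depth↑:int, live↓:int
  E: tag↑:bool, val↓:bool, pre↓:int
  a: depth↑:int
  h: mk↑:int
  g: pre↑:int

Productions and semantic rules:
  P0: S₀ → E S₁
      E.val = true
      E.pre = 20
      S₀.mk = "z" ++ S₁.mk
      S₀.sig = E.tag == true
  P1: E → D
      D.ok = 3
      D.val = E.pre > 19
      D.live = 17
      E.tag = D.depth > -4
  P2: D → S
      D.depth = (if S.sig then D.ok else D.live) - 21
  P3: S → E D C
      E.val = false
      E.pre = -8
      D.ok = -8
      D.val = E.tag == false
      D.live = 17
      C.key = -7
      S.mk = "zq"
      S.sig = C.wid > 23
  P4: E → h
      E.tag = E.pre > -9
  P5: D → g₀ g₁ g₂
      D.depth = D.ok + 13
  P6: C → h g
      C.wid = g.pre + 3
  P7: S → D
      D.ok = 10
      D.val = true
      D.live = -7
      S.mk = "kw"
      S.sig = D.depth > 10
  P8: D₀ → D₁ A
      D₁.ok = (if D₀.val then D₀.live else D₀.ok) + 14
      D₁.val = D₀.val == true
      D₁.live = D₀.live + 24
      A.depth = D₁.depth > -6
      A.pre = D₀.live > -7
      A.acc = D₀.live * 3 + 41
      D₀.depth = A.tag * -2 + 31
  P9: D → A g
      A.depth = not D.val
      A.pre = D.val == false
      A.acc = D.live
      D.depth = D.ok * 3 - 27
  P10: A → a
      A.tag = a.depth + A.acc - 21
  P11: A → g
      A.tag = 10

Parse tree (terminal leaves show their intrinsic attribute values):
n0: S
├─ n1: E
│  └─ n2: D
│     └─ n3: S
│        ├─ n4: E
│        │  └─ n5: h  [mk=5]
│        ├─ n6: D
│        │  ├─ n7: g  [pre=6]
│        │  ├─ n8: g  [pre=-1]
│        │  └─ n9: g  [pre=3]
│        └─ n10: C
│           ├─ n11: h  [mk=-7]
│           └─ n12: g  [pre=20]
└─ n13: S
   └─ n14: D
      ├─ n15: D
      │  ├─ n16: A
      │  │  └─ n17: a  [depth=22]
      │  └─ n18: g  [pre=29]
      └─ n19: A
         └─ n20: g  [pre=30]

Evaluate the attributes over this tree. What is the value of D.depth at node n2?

-4

1. n1.val = true  [true]
2. n1.pre = 20  [20]
3. n2.ok = 3  [3]
4. n2.val = true  [E.pre > 19]
5. n2.live = 17  [17]
6. n4.val = false  [false]
7. n4.pre = -8  [-8]
8. n5.mk = 5  [terminal]
9. n4.tag = true  [E.pre > -9]
10. n6.ok = -8  [-8]
11. n6.val = false  [E.tag == false]
12. n6.live = 17  [17]
13. n7.pre = 6  [terminal]
14. n8.pre = -1  [terminal]
15. n9.pre = 3  [terminal]
16. n6.depth = 5  [D.ok + 13]
17. n10.key = -7  [-7]
18. n11.mk = -7  [terminal]
19. n12.pre = 20  [terminal]
20. n10.wid = 23  [g.pre + 3]
21. n3.mk = "zq"  ["zq"]
22. n3.sig = false  [C.wid > 23]
23. n2.depth = -4  [(if S.sig then D.ok else D.live) - 21]
24. n1.tag = false  [D.depth > -4]
25. n14.ok = 10  [10]
26. n14.val = true  [true]
27. n14.live = -7  [-7]
28. n15.ok = 7  [(if D₀.val then D₀.live else D₀.ok) + 14]
29. n15.val = true  [D₀.val == true]
30. n15.live = 17  [D₀.live + 24]
31. n16.depth = false  [not D.val]
32. n16.pre = false  [D.val == false]
33. n16.acc = 17  [D.live]
34. n17.depth = 22  [terminal]
35. n16.tag = 18  [a.depth + A.acc - 21]
36. n18.pre = 29  [terminal]
37. n15.depth = -6  [D.ok * 3 - 27]
38. n19.depth = false  [D₁.depth > -6]
39. n19.pre = false  [D₀.live > -7]
40. n19.acc = 20  [D₀.live * 3 + 41]
41. n20.pre = 30  [terminal]
42. n19.tag = 10  [10]
43. n14.depth = 11  [A.tag * -2 + 31]
44. n13.mk = "kw"  ["kw"]
45. n13.sig = true  [D.depth > 10]
46. n0.mk = "zkw"  ["z" ++ S₁.mk]
47. n0.sig = false  [E.tag == true]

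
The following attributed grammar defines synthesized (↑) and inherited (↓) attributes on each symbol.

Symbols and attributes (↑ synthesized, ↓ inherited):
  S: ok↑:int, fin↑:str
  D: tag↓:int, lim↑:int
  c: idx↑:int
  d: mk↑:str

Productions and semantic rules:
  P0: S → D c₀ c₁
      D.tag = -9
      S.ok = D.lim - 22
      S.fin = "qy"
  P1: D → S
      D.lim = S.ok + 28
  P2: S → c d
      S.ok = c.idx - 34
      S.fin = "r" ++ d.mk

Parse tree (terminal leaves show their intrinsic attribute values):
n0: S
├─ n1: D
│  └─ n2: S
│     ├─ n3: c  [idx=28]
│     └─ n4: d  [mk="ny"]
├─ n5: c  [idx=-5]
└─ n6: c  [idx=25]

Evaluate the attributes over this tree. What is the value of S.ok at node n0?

1. n1.tag = -9  [-9]
2. n3.idx = 28  [terminal]
3. n4.mk = "ny"  [terminal]
4. n2.ok = -6  [c.idx - 34]
5. n2.fin = "rny"  ["r" ++ d.mk]
6. n1.lim = 22  [S.ok + 28]
7. n5.idx = -5  [terminal]
8. n6.idx = 25  [terminal]
9. n0.ok = 0  [D.lim - 22]
10. n0.fin = "qy"  ["qy"]

0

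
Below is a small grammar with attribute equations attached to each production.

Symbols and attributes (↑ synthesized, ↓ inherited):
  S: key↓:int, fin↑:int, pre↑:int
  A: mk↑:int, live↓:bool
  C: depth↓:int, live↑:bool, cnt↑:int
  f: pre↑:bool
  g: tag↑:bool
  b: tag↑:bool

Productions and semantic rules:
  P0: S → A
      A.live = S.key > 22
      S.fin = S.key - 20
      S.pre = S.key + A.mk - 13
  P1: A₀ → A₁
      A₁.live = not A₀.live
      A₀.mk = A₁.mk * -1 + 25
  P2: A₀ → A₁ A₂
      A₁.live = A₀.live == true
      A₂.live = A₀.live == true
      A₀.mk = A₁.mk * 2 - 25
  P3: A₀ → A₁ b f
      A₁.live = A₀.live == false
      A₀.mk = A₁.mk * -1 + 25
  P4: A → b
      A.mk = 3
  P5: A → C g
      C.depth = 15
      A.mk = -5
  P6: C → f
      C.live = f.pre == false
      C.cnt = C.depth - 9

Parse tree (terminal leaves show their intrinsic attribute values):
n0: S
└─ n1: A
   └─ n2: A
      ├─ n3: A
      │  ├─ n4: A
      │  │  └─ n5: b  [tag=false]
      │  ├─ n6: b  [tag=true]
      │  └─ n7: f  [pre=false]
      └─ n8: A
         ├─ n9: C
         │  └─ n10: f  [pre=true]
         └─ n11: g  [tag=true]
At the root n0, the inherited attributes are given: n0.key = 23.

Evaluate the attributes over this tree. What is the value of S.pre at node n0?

1. n0.key = 23  [given at root]
2. n1.live = true  [S.key > 22]
3. n2.live = false  [not A₀.live]
4. n3.live = false  [A₀.live == true]
5. n4.live = true  [A₀.live == false]
6. n5.tag = false  [terminal]
7. n4.mk = 3  [3]
8. n6.tag = true  [terminal]
9. n7.pre = false  [terminal]
10. n3.mk = 22  [A₁.mk * -1 + 25]
11. n8.live = false  [A₀.live == true]
12. n9.depth = 15  [15]
13. n10.pre = true  [terminal]
14. n9.live = false  [f.pre == false]
15. n9.cnt = 6  [C.depth - 9]
16. n11.tag = true  [terminal]
17. n8.mk = -5  [-5]
18. n2.mk = 19  [A₁.mk * 2 - 25]
19. n1.mk = 6  [A₁.mk * -1 + 25]
20. n0.fin = 3  [S.key - 20]
21. n0.pre = 16  [S.key + A.mk - 13]

16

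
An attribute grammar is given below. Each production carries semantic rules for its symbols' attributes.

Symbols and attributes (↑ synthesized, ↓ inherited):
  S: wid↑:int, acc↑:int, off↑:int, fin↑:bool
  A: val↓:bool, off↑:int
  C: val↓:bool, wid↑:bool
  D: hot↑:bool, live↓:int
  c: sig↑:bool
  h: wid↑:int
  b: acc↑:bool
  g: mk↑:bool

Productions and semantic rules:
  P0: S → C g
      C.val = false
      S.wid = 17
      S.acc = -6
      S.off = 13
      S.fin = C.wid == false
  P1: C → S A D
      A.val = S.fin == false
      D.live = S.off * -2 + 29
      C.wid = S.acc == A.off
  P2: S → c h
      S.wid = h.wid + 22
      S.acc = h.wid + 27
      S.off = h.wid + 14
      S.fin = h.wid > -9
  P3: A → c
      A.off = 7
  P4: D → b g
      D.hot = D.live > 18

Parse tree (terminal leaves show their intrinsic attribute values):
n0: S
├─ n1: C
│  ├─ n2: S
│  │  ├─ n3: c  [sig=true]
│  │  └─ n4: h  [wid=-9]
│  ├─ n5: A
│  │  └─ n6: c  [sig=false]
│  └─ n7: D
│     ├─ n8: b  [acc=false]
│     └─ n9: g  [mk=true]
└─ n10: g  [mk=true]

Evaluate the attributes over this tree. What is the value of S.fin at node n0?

true

1. n1.val = false  [false]
2. n3.sig = true  [terminal]
3. n4.wid = -9  [terminal]
4. n2.wid = 13  [h.wid + 22]
5. n2.acc = 18  [h.wid + 27]
6. n2.off = 5  [h.wid + 14]
7. n2.fin = false  [h.wid > -9]
8. n5.val = true  [S.fin == false]
9. n6.sig = false  [terminal]
10. n5.off = 7  [7]
11. n7.live = 19  [S.off * -2 + 29]
12. n8.acc = false  [terminal]
13. n9.mk = true  [terminal]
14. n7.hot = true  [D.live > 18]
15. n1.wid = false  [S.acc == A.off]
16. n10.mk = true  [terminal]
17. n0.wid = 17  [17]
18. n0.acc = -6  [-6]
19. n0.off = 13  [13]
20. n0.fin = true  [C.wid == false]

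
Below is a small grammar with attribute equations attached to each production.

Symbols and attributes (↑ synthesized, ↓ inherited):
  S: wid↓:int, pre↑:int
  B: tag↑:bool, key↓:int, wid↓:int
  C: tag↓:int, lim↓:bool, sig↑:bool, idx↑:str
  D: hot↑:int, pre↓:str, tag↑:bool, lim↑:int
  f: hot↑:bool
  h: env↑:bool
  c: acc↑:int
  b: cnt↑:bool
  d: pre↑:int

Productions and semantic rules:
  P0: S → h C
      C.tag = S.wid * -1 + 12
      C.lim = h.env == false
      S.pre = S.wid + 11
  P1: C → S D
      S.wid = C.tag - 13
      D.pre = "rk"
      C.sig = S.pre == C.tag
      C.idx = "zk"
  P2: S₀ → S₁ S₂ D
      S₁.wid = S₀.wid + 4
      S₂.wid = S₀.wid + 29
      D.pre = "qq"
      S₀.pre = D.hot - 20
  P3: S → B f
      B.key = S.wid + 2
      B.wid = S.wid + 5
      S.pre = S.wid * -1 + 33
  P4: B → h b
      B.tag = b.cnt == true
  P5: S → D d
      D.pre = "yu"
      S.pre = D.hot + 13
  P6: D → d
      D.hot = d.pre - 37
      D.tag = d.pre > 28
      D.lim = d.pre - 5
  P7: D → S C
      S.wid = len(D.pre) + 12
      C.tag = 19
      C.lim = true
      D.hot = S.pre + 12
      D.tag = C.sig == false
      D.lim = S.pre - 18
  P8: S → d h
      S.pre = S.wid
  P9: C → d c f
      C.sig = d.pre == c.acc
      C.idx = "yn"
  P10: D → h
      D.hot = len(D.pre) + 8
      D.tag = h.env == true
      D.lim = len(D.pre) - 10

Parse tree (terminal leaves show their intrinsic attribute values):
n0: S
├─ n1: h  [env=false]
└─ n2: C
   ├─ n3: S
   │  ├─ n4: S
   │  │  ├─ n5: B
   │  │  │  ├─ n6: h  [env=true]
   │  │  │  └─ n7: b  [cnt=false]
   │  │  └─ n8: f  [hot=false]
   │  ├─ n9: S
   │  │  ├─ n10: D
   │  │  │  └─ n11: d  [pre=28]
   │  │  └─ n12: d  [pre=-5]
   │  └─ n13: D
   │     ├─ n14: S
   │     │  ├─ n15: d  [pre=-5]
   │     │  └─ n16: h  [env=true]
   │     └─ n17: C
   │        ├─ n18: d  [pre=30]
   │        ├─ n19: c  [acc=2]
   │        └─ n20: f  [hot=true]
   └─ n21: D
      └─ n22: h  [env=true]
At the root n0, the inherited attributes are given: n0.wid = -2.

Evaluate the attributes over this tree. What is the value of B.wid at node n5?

1. n0.wid = -2  [given at root]
2. n1.env = false  [terminal]
3. n2.tag = 14  [S.wid * -1 + 12]
4. n2.lim = true  [h.env == false]
5. n3.wid = 1  [C.tag - 13]
6. n4.wid = 5  [S₀.wid + 4]
7. n5.key = 7  [S.wid + 2]
8. n5.wid = 10  [S.wid + 5]
9. n6.env = true  [terminal]
10. n7.cnt = false  [terminal]
11. n5.tag = false  [b.cnt == true]
12. n8.hot = false  [terminal]
13. n4.pre = 28  [S.wid * -1 + 33]
14. n9.wid = 30  [S₀.wid + 29]
15. n10.pre = "yu"  ["yu"]
16. n11.pre = 28  [terminal]
17. n10.hot = -9  [d.pre - 37]
18. n10.tag = false  [d.pre > 28]
19. n10.lim = 23  [d.pre - 5]
20. n12.pre = -5  [terminal]
21. n9.pre = 4  [D.hot + 13]
22. n13.pre = "qq"  ["qq"]
23. n14.wid = 14  [len(D.pre) + 12]
24. n15.pre = -5  [terminal]
25. n16.env = true  [terminal]
26. n14.pre = 14  [S.wid]
27. n17.tag = 19  [19]
28. n17.lim = true  [true]
29. n18.pre = 30  [terminal]
30. n19.acc = 2  [terminal]
31. n20.hot = true  [terminal]
32. n17.sig = false  [d.pre == c.acc]
33. n17.idx = "yn"  ["yn"]
34. n13.hot = 26  [S.pre + 12]
35. n13.tag = true  [C.sig == false]
36. n13.lim = -4  [S.pre - 18]
37. n3.pre = 6  [D.hot - 20]
38. n21.pre = "rk"  ["rk"]
39. n22.env = true  [terminal]
40. n21.hot = 10  [len(D.pre) + 8]
41. n21.tag = true  [h.env == true]
42. n21.lim = -8  [len(D.pre) - 10]
43. n2.sig = false  [S.pre == C.tag]
44. n2.idx = "zk"  ["zk"]
45. n0.pre = 9  [S.wid + 11]

10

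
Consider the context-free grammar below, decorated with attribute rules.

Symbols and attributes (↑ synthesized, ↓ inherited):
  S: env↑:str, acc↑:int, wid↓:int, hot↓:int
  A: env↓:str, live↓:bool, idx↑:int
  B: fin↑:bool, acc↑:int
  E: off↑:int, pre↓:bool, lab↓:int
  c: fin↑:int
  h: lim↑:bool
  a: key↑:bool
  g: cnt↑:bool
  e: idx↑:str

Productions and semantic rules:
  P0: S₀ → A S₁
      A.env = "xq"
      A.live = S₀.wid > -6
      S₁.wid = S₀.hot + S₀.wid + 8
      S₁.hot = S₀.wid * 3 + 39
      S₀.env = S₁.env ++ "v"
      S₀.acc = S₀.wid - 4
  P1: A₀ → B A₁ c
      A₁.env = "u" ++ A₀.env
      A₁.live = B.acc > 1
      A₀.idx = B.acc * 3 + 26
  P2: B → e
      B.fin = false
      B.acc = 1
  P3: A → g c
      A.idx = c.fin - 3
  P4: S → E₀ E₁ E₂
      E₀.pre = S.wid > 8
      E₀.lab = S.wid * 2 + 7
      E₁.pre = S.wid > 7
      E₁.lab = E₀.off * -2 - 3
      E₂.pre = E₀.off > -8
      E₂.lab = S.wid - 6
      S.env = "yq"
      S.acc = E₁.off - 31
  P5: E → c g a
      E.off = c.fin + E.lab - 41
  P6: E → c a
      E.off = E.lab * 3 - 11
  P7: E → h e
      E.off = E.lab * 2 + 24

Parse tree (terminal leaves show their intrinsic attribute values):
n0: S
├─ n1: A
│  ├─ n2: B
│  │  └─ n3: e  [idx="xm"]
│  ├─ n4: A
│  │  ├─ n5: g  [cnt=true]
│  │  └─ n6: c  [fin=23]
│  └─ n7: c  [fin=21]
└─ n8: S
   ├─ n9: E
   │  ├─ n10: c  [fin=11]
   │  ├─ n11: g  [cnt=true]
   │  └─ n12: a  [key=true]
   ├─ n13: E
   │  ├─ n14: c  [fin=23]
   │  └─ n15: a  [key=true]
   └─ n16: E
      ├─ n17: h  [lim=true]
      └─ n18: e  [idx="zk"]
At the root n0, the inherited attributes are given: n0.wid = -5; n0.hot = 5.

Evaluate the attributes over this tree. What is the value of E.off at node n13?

22

1. n0.wid = -5  [given at root]
2. n0.hot = 5  [given at root]
3. n1.env = "xq"  ["xq"]
4. n1.live = true  [S₀.wid > -6]
5. n3.idx = "xm"  [terminal]
6. n2.fin = false  [false]
7. n2.acc = 1  [1]
8. n4.env = "uxq"  ["u" ++ A₀.env]
9. n4.live = false  [B.acc > 1]
10. n5.cnt = true  [terminal]
11. n6.fin = 23  [terminal]
12. n4.idx = 20  [c.fin - 3]
13. n7.fin = 21  [terminal]
14. n1.idx = 29  [B.acc * 3 + 26]
15. n8.wid = 8  [S₀.hot + S₀.wid + 8]
16. n8.hot = 24  [S₀.wid * 3 + 39]
17. n9.pre = false  [S.wid > 8]
18. n9.lab = 23  [S.wid * 2 + 7]
19. n10.fin = 11  [terminal]
20. n11.cnt = true  [terminal]
21. n12.key = true  [terminal]
22. n9.off = -7  [c.fin + E.lab - 41]
23. n13.pre = true  [S.wid > 7]
24. n13.lab = 11  [E₀.off * -2 - 3]
25. n14.fin = 23  [terminal]
26. n15.key = true  [terminal]
27. n13.off = 22  [E.lab * 3 - 11]
28. n16.pre = true  [E₀.off > -8]
29. n16.lab = 2  [S.wid - 6]
30. n17.lim = true  [terminal]
31. n18.idx = "zk"  [terminal]
32. n16.off = 28  [E.lab * 2 + 24]
33. n8.env = "yq"  ["yq"]
34. n8.acc = -9  [E₁.off - 31]
35. n0.env = "yqv"  [S₁.env ++ "v"]
36. n0.acc = -9  [S₀.wid - 4]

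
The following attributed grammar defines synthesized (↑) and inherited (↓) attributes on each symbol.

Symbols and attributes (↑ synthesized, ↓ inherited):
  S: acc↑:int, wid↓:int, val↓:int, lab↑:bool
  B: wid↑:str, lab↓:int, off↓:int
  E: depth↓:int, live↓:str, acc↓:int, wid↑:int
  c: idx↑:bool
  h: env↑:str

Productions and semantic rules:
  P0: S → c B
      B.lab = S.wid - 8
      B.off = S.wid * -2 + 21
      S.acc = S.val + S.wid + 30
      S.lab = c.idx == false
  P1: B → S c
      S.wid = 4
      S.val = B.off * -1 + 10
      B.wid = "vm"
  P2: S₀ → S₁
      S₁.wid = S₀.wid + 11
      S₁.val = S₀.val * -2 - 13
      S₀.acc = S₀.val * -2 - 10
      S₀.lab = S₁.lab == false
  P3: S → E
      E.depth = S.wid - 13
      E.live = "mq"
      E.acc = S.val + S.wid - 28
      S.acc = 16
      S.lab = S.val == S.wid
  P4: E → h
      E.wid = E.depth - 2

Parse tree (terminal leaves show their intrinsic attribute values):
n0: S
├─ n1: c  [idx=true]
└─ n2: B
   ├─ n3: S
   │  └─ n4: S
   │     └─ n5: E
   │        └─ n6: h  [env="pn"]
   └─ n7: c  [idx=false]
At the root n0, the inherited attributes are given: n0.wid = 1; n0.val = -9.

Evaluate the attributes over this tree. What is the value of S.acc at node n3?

8

1. n0.wid = 1  [given at root]
2. n0.val = -9  [given at root]
3. n1.idx = true  [terminal]
4. n2.lab = -7  [S.wid - 8]
5. n2.off = 19  [S.wid * -2 + 21]
6. n3.wid = 4  [4]
7. n3.val = -9  [B.off * -1 + 10]
8. n4.wid = 15  [S₀.wid + 11]
9. n4.val = 5  [S₀.val * -2 - 13]
10. n5.depth = 2  [S.wid - 13]
11. n5.live = "mq"  ["mq"]
12. n5.acc = -8  [S.val + S.wid - 28]
13. n6.env = "pn"  [terminal]
14. n5.wid = 0  [E.depth - 2]
15. n4.acc = 16  [16]
16. n4.lab = false  [S.val == S.wid]
17. n3.acc = 8  [S₀.val * -2 - 10]
18. n3.lab = true  [S₁.lab == false]
19. n7.idx = false  [terminal]
20. n2.wid = "vm"  ["vm"]
21. n0.acc = 22  [S.val + S.wid + 30]
22. n0.lab = false  [c.idx == false]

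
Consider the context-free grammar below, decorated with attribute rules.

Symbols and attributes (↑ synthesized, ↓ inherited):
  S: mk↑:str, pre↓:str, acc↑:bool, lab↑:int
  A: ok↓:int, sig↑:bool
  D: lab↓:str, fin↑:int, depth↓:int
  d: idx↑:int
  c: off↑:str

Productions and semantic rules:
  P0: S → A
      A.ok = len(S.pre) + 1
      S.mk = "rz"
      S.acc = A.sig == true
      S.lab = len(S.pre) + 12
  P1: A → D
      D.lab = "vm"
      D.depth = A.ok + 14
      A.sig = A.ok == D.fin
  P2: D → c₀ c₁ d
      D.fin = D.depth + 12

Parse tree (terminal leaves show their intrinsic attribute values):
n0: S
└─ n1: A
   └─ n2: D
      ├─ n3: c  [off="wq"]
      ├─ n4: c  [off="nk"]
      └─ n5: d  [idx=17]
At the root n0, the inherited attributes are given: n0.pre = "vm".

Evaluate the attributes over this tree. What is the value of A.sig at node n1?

false

1. n0.pre = "vm"  [given at root]
2. n1.ok = 3  [len(S.pre) + 1]
3. n2.lab = "vm"  ["vm"]
4. n2.depth = 17  [A.ok + 14]
5. n3.off = "wq"  [terminal]
6. n4.off = "nk"  [terminal]
7. n5.idx = 17  [terminal]
8. n2.fin = 29  [D.depth + 12]
9. n1.sig = false  [A.ok == D.fin]
10. n0.mk = "rz"  ["rz"]
11. n0.acc = false  [A.sig == true]
12. n0.lab = 14  [len(S.pre) + 12]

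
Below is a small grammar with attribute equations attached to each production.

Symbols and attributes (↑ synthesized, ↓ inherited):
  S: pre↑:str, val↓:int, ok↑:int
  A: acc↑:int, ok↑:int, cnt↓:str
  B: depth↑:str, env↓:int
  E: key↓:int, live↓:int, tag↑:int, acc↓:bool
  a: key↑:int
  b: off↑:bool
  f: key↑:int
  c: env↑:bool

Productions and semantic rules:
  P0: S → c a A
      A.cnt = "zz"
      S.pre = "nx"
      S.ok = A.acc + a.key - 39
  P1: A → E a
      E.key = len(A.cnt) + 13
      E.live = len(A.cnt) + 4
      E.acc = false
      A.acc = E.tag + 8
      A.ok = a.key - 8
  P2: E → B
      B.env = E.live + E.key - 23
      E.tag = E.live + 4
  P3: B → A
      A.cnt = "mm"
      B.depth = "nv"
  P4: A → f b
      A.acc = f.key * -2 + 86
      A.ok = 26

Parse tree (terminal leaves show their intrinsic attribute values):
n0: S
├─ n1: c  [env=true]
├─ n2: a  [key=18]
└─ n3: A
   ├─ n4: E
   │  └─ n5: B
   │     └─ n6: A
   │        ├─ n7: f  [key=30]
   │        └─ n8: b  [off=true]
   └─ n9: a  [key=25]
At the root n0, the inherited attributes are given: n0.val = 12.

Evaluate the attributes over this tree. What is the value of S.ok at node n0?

-3

1. n0.val = 12  [given at root]
2. n1.env = true  [terminal]
3. n2.key = 18  [terminal]
4. n3.cnt = "zz"  ["zz"]
5. n4.key = 15  [len(A.cnt) + 13]
6. n4.live = 6  [len(A.cnt) + 4]
7. n4.acc = false  [false]
8. n5.env = -2  [E.live + E.key - 23]
9. n6.cnt = "mm"  ["mm"]
10. n7.key = 30  [terminal]
11. n8.off = true  [terminal]
12. n6.acc = 26  [f.key * -2 + 86]
13. n6.ok = 26  [26]
14. n5.depth = "nv"  ["nv"]
15. n4.tag = 10  [E.live + 4]
16. n9.key = 25  [terminal]
17. n3.acc = 18  [E.tag + 8]
18. n3.ok = 17  [a.key - 8]
19. n0.pre = "nx"  ["nx"]
20. n0.ok = -3  [A.acc + a.key - 39]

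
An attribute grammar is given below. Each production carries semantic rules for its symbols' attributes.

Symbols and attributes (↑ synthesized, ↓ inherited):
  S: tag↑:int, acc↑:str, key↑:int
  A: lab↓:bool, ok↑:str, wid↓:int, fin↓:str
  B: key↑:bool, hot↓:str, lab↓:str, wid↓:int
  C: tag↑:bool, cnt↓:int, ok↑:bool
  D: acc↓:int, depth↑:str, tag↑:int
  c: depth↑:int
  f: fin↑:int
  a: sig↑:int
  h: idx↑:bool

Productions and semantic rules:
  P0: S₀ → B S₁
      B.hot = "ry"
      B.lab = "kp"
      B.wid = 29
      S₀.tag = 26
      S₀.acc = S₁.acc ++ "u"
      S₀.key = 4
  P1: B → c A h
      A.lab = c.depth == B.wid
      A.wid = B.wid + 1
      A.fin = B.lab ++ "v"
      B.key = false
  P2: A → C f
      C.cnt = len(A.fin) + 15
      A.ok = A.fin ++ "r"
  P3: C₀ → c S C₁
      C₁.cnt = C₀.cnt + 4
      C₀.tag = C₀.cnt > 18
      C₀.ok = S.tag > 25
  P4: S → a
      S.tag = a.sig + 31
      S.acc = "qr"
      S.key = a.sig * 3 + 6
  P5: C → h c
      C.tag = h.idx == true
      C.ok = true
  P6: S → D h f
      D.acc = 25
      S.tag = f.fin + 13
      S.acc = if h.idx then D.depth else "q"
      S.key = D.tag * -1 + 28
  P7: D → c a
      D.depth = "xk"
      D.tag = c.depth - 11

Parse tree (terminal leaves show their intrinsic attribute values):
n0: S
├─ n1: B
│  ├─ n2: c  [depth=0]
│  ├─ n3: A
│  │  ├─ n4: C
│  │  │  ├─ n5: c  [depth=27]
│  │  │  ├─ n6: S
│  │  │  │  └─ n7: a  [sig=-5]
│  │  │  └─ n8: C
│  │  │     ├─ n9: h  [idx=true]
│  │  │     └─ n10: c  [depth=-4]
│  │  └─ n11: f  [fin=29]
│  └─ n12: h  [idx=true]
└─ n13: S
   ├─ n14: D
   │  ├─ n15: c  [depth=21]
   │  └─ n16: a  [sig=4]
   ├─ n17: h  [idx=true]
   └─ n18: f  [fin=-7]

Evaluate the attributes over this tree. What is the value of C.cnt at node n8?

1. n1.hot = "ry"  ["ry"]
2. n1.lab = "kp"  ["kp"]
3. n1.wid = 29  [29]
4. n2.depth = 0  [terminal]
5. n3.lab = false  [c.depth == B.wid]
6. n3.wid = 30  [B.wid + 1]
7. n3.fin = "kpv"  [B.lab ++ "v"]
8. n4.cnt = 18  [len(A.fin) + 15]
9. n5.depth = 27  [terminal]
10. n7.sig = -5  [terminal]
11. n6.tag = 26  [a.sig + 31]
12. n6.acc = "qr"  ["qr"]
13. n6.key = -9  [a.sig * 3 + 6]
14. n8.cnt = 22  [C₀.cnt + 4]
15. n9.idx = true  [terminal]
16. n10.depth = -4  [terminal]
17. n8.tag = true  [h.idx == true]
18. n8.ok = true  [true]
19. n4.tag = false  [C₀.cnt > 18]
20. n4.ok = true  [S.tag > 25]
21. n11.fin = 29  [terminal]
22. n3.ok = "kpvr"  [A.fin ++ "r"]
23. n12.idx = true  [terminal]
24. n1.key = false  [false]
25. n14.acc = 25  [25]
26. n15.depth = 21  [terminal]
27. n16.sig = 4  [terminal]
28. n14.depth = "xk"  ["xk"]
29. n14.tag = 10  [c.depth - 11]
30. n17.idx = true  [terminal]
31. n18.fin = -7  [terminal]
32. n13.tag = 6  [f.fin + 13]
33. n13.acc = "xk"  [if h.idx then D.depth else "q"]
34. n13.key = 18  [D.tag * -1 + 28]
35. n0.tag = 26  [26]
36. n0.acc = "xku"  [S₁.acc ++ "u"]
37. n0.key = 4  [4]

22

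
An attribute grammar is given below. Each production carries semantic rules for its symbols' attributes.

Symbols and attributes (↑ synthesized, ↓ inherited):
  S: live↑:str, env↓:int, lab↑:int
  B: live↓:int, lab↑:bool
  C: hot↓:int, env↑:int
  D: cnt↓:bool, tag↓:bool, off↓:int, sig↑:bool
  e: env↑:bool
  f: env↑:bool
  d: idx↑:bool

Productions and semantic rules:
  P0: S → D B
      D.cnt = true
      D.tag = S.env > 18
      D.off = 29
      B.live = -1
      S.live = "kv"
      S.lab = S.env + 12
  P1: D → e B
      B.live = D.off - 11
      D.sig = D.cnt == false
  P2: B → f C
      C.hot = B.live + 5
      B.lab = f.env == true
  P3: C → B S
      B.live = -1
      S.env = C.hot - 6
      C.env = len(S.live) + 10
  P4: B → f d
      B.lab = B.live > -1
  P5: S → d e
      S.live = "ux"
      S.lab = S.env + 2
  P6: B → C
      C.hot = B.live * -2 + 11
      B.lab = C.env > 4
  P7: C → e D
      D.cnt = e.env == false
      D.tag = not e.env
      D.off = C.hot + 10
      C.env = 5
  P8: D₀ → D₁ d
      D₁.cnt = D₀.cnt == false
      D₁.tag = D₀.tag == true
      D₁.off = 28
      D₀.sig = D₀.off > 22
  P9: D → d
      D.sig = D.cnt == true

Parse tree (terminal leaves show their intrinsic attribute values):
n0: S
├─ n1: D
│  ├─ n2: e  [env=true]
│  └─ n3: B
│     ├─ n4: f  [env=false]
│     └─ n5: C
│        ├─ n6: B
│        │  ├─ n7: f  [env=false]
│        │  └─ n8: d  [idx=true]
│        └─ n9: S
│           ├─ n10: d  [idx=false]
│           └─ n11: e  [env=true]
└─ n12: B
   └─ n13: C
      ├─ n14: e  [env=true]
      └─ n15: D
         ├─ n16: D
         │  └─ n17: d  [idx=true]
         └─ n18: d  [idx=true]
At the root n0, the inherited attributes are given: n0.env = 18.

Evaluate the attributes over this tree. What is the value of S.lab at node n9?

1. n0.env = 18  [given at root]
2. n1.cnt = true  [true]
3. n1.tag = false  [S.env > 18]
4. n1.off = 29  [29]
5. n2.env = true  [terminal]
6. n3.live = 18  [D.off - 11]
7. n4.env = false  [terminal]
8. n5.hot = 23  [B.live + 5]
9. n6.live = -1  [-1]
10. n7.env = false  [terminal]
11. n8.idx = true  [terminal]
12. n6.lab = false  [B.live > -1]
13. n9.env = 17  [C.hot - 6]
14. n10.idx = false  [terminal]
15. n11.env = true  [terminal]
16. n9.live = "ux"  ["ux"]
17. n9.lab = 19  [S.env + 2]
18. n5.env = 12  [len(S.live) + 10]
19. n3.lab = false  [f.env == true]
20. n1.sig = false  [D.cnt == false]
21. n12.live = -1  [-1]
22. n13.hot = 13  [B.live * -2 + 11]
23. n14.env = true  [terminal]
24. n15.cnt = false  [e.env == false]
25. n15.tag = false  [not e.env]
26. n15.off = 23  [C.hot + 10]
27. n16.cnt = true  [D₀.cnt == false]
28. n16.tag = false  [D₀.tag == true]
29. n16.off = 28  [28]
30. n17.idx = true  [terminal]
31. n16.sig = true  [D.cnt == true]
32. n18.idx = true  [terminal]
33. n15.sig = true  [D₀.off > 22]
34. n13.env = 5  [5]
35. n12.lab = true  [C.env > 4]
36. n0.live = "kv"  ["kv"]
37. n0.lab = 30  [S.env + 12]

19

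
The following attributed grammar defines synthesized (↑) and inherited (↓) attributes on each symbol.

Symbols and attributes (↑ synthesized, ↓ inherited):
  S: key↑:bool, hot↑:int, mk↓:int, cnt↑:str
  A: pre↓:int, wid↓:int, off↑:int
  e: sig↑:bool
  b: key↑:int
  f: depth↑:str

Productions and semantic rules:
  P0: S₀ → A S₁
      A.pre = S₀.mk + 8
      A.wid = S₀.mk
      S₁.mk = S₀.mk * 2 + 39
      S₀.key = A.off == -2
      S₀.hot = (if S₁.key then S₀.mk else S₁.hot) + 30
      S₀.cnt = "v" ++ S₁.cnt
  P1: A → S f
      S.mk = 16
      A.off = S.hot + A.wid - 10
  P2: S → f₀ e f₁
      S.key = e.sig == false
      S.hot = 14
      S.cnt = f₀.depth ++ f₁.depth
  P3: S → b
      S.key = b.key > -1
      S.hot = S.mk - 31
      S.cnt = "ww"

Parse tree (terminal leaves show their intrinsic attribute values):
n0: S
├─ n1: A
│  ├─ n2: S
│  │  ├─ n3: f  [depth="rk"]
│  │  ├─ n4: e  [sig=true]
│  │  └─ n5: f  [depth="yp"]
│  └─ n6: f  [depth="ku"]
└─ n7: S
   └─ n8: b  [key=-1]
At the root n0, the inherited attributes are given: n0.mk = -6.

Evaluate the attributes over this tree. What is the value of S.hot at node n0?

1. n0.mk = -6  [given at root]
2. n1.pre = 2  [S₀.mk + 8]
3. n1.wid = -6  [S₀.mk]
4. n2.mk = 16  [16]
5. n3.depth = "rk"  [terminal]
6. n4.sig = true  [terminal]
7. n5.depth = "yp"  [terminal]
8. n2.key = false  [e.sig == false]
9. n2.hot = 14  [14]
10. n2.cnt = "rkyp"  [f₀.depth ++ f₁.depth]
11. n6.depth = "ku"  [terminal]
12. n1.off = -2  [S.hot + A.wid - 10]
13. n7.mk = 27  [S₀.mk * 2 + 39]
14. n8.key = -1  [terminal]
15. n7.key = false  [b.key > -1]
16. n7.hot = -4  [S.mk - 31]
17. n7.cnt = "ww"  ["ww"]
18. n0.key = true  [A.off == -2]
19. n0.hot = 26  [(if S₁.key then S₀.mk else S₁.hot) + 30]
20. n0.cnt = "vww"  ["v" ++ S₁.cnt]

26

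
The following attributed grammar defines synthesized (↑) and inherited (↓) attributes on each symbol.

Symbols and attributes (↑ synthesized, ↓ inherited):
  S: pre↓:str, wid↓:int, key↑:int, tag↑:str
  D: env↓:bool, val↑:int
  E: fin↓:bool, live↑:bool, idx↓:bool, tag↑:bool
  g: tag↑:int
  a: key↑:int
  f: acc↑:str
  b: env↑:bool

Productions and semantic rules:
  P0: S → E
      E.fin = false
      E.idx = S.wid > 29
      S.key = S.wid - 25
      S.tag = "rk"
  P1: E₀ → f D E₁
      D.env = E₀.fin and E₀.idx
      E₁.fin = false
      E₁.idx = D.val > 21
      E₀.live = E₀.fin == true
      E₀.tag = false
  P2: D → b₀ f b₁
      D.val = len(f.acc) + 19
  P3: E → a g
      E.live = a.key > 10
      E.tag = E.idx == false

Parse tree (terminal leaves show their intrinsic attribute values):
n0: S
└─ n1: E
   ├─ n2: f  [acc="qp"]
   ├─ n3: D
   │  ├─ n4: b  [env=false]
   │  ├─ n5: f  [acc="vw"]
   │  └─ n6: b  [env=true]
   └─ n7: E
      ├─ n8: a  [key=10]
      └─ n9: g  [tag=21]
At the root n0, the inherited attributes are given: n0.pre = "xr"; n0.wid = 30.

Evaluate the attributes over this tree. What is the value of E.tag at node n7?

true

1. n0.pre = "xr"  [given at root]
2. n0.wid = 30  [given at root]
3. n1.fin = false  [false]
4. n1.idx = true  [S.wid > 29]
5. n2.acc = "qp"  [terminal]
6. n3.env = false  [E₀.fin and E₀.idx]
7. n4.env = false  [terminal]
8. n5.acc = "vw"  [terminal]
9. n6.env = true  [terminal]
10. n3.val = 21  [len(f.acc) + 19]
11. n7.fin = false  [false]
12. n7.idx = false  [D.val > 21]
13. n8.key = 10  [terminal]
14. n9.tag = 21  [terminal]
15. n7.live = false  [a.key > 10]
16. n7.tag = true  [E.idx == false]
17. n1.live = false  [E₀.fin == true]
18. n1.tag = false  [false]
19. n0.key = 5  [S.wid - 25]
20. n0.tag = "rk"  ["rk"]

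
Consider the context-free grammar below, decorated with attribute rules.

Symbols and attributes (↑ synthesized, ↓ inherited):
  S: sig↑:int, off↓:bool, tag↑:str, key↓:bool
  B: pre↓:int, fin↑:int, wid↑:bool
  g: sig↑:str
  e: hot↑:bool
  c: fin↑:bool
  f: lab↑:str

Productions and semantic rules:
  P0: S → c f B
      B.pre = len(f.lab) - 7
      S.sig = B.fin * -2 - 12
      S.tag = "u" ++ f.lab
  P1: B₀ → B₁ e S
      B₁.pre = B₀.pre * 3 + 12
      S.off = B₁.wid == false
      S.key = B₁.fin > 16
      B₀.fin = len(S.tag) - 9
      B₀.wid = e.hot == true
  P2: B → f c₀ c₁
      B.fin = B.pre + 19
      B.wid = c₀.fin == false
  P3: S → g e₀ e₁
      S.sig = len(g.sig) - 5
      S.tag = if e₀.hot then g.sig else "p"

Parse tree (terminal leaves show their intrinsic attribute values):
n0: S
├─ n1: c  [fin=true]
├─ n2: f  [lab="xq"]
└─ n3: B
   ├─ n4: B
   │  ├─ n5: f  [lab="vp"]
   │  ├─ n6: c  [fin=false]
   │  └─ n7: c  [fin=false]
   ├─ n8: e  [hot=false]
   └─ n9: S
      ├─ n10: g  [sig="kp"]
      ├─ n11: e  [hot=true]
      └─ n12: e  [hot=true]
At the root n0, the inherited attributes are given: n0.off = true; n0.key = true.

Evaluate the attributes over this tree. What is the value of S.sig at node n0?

1. n0.off = true  [given at root]
2. n0.key = true  [given at root]
3. n1.fin = true  [terminal]
4. n2.lab = "xq"  [terminal]
5. n3.pre = -5  [len(f.lab) - 7]
6. n4.pre = -3  [B₀.pre * 3 + 12]
7. n5.lab = "vp"  [terminal]
8. n6.fin = false  [terminal]
9. n7.fin = false  [terminal]
10. n4.fin = 16  [B.pre + 19]
11. n4.wid = true  [c₀.fin == false]
12. n8.hot = false  [terminal]
13. n9.off = false  [B₁.wid == false]
14. n9.key = false  [B₁.fin > 16]
15. n10.sig = "kp"  [terminal]
16. n11.hot = true  [terminal]
17. n12.hot = true  [terminal]
18. n9.sig = -3  [len(g.sig) - 5]
19. n9.tag = "kp"  [if e₀.hot then g.sig else "p"]
20. n3.fin = -7  [len(S.tag) - 9]
21. n3.wid = false  [e.hot == true]
22. n0.sig = 2  [B.fin * -2 - 12]
23. n0.tag = "uxq"  ["u" ++ f.lab]

2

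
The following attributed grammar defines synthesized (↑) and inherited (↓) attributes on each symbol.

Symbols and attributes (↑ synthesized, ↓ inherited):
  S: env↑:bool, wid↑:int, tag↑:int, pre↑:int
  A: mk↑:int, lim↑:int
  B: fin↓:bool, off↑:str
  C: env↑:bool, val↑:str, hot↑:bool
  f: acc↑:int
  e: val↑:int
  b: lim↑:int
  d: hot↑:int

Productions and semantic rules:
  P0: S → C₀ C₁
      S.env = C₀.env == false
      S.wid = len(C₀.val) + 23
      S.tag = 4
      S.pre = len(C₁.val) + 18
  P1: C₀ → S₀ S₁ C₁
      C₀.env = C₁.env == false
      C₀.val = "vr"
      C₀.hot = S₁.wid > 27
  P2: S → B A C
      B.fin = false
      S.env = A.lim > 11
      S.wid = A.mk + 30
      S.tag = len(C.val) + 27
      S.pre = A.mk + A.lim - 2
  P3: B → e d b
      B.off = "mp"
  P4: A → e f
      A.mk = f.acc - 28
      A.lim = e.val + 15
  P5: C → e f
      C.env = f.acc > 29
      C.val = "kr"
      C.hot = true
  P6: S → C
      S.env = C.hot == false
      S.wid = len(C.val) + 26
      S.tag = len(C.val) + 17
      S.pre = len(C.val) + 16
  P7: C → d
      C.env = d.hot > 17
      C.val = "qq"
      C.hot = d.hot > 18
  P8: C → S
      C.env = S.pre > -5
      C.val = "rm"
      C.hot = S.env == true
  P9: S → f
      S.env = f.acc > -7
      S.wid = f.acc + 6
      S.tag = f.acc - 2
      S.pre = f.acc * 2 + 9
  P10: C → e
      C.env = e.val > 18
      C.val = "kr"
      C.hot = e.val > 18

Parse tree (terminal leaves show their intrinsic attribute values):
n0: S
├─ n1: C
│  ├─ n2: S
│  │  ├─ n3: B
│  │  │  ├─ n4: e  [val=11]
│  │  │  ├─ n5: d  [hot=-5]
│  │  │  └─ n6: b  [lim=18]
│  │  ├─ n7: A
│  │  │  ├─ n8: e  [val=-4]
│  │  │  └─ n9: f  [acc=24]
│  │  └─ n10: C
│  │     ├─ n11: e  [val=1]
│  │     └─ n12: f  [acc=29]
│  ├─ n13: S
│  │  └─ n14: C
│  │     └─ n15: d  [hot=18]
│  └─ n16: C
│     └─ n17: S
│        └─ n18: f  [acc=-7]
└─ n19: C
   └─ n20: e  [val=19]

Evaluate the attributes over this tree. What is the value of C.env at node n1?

1. n3.fin = false  [false]
2. n4.val = 11  [terminal]
3. n5.hot = -5  [terminal]
4. n6.lim = 18  [terminal]
5. n3.off = "mp"  ["mp"]
6. n8.val = -4  [terminal]
7. n9.acc = 24  [terminal]
8. n7.mk = -4  [f.acc - 28]
9. n7.lim = 11  [e.val + 15]
10. n11.val = 1  [terminal]
11. n12.acc = 29  [terminal]
12. n10.env = false  [f.acc > 29]
13. n10.val = "kr"  ["kr"]
14. n10.hot = true  [true]
15. n2.env = false  [A.lim > 11]
16. n2.wid = 26  [A.mk + 30]
17. n2.tag = 29  [len(C.val) + 27]
18. n2.pre = 5  [A.mk + A.lim - 2]
19. n15.hot = 18  [terminal]
20. n14.env = true  [d.hot > 17]
21. n14.val = "qq"  ["qq"]
22. n14.hot = false  [d.hot > 18]
23. n13.env = true  [C.hot == false]
24. n13.wid = 28  [len(C.val) + 26]
25. n13.tag = 19  [len(C.val) + 17]
26. n13.pre = 18  [len(C.val) + 16]
27. n18.acc = -7  [terminal]
28. n17.env = false  [f.acc > -7]
29. n17.wid = -1  [f.acc + 6]
30. n17.tag = -9  [f.acc - 2]
31. n17.pre = -5  [f.acc * 2 + 9]
32. n16.env = false  [S.pre > -5]
33. n16.val = "rm"  ["rm"]
34. n16.hot = false  [S.env == true]
35. n1.env = true  [C₁.env == false]
36. n1.val = "vr"  ["vr"]
37. n1.hot = true  [S₁.wid > 27]
38. n20.val = 19  [terminal]
39. n19.env = true  [e.val > 18]
40. n19.val = "kr"  ["kr"]
41. n19.hot = true  [e.val > 18]
42. n0.env = false  [C₀.env == false]
43. n0.wid = 25  [len(C₀.val) + 23]
44. n0.tag = 4  [4]
45. n0.pre = 20  [len(C₁.val) + 18]

true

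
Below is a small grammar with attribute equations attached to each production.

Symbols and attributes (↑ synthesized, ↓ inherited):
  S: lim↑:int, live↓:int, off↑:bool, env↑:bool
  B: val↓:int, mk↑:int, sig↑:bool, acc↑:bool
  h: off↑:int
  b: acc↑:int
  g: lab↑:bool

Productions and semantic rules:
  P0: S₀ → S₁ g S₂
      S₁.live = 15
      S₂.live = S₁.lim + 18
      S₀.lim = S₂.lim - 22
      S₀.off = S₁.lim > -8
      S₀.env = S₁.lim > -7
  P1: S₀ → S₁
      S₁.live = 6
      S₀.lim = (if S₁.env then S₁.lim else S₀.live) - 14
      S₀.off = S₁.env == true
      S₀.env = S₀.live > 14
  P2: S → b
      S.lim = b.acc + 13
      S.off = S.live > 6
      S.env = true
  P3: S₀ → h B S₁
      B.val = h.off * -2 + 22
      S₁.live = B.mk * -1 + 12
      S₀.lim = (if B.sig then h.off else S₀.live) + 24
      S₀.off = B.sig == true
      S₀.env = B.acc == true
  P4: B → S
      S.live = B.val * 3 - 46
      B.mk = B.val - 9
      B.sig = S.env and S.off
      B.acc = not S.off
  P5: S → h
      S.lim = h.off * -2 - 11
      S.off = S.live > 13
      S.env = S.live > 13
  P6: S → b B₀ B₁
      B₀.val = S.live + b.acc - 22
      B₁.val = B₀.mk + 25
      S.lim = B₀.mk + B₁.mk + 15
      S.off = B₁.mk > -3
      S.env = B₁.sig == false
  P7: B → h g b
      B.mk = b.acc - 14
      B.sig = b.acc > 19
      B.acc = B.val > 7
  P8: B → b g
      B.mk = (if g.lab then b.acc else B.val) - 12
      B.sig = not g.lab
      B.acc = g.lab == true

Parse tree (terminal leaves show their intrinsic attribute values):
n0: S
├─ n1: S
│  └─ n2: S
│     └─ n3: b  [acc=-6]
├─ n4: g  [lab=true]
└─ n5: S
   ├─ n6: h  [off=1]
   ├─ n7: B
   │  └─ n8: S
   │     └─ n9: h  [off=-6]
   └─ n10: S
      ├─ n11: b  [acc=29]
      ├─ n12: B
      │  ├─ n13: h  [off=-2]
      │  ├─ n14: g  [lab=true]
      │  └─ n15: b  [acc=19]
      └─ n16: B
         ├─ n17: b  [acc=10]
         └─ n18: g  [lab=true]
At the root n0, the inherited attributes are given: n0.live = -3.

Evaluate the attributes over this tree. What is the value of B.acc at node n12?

1. n0.live = -3  [given at root]
2. n1.live = 15  [15]
3. n2.live = 6  [6]
4. n3.acc = -6  [terminal]
5. n2.lim = 7  [b.acc + 13]
6. n2.off = false  [S.live > 6]
7. n2.env = true  [true]
8. n1.lim = -7  [(if S₁.env then S₁.lim else S₀.live) - 14]
9. n1.off = true  [S₁.env == true]
10. n1.env = true  [S₀.live > 14]
11. n4.lab = true  [terminal]
12. n5.live = 11  [S₁.lim + 18]
13. n6.off = 1  [terminal]
14. n7.val = 20  [h.off * -2 + 22]
15. n8.live = 14  [B.val * 3 - 46]
16. n9.off = -6  [terminal]
17. n8.lim = 1  [h.off * -2 - 11]
18. n8.off = true  [S.live > 13]
19. n8.env = true  [S.live > 13]
20. n7.mk = 11  [B.val - 9]
21. n7.sig = true  [S.env and S.off]
22. n7.acc = false  [not S.off]
23. n10.live = 1  [B.mk * -1 + 12]
24. n11.acc = 29  [terminal]
25. n12.val = 8  [S.live + b.acc - 22]
26. n13.off = -2  [terminal]
27. n14.lab = true  [terminal]
28. n15.acc = 19  [terminal]
29. n12.mk = 5  [b.acc - 14]
30. n12.sig = false  [b.acc > 19]
31. n12.acc = true  [B.val > 7]
32. n16.val = 30  [B₀.mk + 25]
33. n17.acc = 10  [terminal]
34. n18.lab = true  [terminal]
35. n16.mk = -2  [(if g.lab then b.acc else B.val) - 12]
36. n16.sig = false  [not g.lab]
37. n16.acc = true  [g.lab == true]
38. n10.lim = 18  [B₀.mk + B₁.mk + 15]
39. n10.off = true  [B₁.mk > -3]
40. n10.env = true  [B₁.sig == false]
41. n5.lim = 25  [(if B.sig then h.off else S₀.live) + 24]
42. n5.off = true  [B.sig == true]
43. n5.env = false  [B.acc == true]
44. n0.lim = 3  [S₂.lim - 22]
45. n0.off = true  [S₁.lim > -8]
46. n0.env = false  [S₁.lim > -7]

true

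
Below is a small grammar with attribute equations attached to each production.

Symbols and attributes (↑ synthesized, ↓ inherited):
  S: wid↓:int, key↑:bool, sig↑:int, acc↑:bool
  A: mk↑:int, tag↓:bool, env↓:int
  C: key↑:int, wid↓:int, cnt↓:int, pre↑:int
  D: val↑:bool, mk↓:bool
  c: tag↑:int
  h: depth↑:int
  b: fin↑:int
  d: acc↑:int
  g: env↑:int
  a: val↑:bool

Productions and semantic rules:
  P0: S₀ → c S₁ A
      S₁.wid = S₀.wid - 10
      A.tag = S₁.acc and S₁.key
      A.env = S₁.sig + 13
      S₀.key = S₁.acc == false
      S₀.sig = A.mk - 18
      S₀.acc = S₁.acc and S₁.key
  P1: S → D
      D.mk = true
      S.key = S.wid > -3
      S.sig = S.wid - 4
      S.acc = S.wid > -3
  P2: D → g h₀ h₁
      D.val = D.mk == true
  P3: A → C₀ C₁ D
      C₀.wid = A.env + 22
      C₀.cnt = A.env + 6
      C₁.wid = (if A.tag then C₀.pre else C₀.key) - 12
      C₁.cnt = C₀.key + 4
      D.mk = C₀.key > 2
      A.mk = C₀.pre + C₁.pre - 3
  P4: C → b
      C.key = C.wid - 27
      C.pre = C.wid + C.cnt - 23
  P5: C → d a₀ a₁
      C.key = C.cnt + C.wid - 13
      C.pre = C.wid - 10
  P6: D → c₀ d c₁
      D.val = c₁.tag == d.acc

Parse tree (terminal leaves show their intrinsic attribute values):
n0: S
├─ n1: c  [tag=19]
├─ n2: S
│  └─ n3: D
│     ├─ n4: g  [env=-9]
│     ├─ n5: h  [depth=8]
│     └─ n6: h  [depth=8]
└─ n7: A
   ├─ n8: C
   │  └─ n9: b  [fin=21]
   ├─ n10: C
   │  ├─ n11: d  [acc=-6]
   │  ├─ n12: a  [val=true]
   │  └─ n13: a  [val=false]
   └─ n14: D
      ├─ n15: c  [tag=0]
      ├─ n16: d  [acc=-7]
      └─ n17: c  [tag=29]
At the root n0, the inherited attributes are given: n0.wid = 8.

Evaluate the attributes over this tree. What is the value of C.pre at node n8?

19

1. n0.wid = 8  [given at root]
2. n1.tag = 19  [terminal]
3. n2.wid = -2  [S₀.wid - 10]
4. n3.mk = true  [true]
5. n4.env = -9  [terminal]
6. n5.depth = 8  [terminal]
7. n6.depth = 8  [terminal]
8. n3.val = true  [D.mk == true]
9. n2.key = true  [S.wid > -3]
10. n2.sig = -6  [S.wid - 4]
11. n2.acc = true  [S.wid > -3]
12. n7.tag = true  [S₁.acc and S₁.key]
13. n7.env = 7  [S₁.sig + 13]
14. n8.wid = 29  [A.env + 22]
15. n8.cnt = 13  [A.env + 6]
16. n9.fin = 21  [terminal]
17. n8.key = 2  [C.wid - 27]
18. n8.pre = 19  [C.wid + C.cnt - 23]
19. n10.wid = 7  [(if A.tag then C₀.pre else C₀.key) - 12]
20. n10.cnt = 6  [C₀.key + 4]
21. n11.acc = -6  [terminal]
22. n12.val = true  [terminal]
23. n13.val = false  [terminal]
24. n10.key = 0  [C.cnt + C.wid - 13]
25. n10.pre = -3  [C.wid - 10]
26. n14.mk = false  [C₀.key > 2]
27. n15.tag = 0  [terminal]
28. n16.acc = -7  [terminal]
29. n17.tag = 29  [terminal]
30. n14.val = false  [c₁.tag == d.acc]
31. n7.mk = 13  [C₀.pre + C₁.pre - 3]
32. n0.key = false  [S₁.acc == false]
33. n0.sig = -5  [A.mk - 18]
34. n0.acc = true  [S₁.acc and S₁.key]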